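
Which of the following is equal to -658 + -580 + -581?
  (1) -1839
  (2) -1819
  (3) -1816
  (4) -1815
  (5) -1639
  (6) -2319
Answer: 2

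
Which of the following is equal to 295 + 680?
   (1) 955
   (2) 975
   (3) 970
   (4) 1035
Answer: 2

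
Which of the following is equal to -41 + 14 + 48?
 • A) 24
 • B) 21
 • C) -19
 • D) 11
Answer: B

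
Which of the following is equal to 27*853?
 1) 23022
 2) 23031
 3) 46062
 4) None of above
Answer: 2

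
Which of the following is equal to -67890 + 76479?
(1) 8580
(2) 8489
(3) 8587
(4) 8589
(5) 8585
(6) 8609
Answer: 4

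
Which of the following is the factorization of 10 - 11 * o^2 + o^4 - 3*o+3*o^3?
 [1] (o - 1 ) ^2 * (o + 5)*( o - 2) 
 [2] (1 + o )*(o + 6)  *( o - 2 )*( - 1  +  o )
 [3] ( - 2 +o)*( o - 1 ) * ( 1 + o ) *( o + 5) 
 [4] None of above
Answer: 3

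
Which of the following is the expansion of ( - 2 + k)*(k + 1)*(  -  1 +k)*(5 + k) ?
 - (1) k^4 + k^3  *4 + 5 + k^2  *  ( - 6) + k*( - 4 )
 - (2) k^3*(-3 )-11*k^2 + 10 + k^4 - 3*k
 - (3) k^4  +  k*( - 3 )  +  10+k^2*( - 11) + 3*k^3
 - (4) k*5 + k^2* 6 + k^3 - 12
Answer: 3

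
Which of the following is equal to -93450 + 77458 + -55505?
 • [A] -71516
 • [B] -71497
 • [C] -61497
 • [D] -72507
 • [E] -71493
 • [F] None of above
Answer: B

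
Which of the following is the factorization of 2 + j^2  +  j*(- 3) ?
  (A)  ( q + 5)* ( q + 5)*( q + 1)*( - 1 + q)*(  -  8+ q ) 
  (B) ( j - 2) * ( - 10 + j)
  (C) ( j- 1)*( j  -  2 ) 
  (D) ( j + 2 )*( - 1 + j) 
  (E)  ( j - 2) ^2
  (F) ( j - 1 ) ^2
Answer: C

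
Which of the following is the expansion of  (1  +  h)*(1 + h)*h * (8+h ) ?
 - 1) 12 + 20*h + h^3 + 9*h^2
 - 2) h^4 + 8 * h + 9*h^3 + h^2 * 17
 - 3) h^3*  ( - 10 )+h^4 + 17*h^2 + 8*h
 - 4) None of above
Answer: 4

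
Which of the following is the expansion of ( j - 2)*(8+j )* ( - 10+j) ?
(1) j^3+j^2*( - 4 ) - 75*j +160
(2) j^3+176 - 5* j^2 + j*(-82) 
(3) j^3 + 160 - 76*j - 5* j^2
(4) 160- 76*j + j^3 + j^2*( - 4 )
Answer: 4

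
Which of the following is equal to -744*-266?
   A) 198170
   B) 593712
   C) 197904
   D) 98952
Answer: C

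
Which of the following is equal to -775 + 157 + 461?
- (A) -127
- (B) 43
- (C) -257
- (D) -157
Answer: D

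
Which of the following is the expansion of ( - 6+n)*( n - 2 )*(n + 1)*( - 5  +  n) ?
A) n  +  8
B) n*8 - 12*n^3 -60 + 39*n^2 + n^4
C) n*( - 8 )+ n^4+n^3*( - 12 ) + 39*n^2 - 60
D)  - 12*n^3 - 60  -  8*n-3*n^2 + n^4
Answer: C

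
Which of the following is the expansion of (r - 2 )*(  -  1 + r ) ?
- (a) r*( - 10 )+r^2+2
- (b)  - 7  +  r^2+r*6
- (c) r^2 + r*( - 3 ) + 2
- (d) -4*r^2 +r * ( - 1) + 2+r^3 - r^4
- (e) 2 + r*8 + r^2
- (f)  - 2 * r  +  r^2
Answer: c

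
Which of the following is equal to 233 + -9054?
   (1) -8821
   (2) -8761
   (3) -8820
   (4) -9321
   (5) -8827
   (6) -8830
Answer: 1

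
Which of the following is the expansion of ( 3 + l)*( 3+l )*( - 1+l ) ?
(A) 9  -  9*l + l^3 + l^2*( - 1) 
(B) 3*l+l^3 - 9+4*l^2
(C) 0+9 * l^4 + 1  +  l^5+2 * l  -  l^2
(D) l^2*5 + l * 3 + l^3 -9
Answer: D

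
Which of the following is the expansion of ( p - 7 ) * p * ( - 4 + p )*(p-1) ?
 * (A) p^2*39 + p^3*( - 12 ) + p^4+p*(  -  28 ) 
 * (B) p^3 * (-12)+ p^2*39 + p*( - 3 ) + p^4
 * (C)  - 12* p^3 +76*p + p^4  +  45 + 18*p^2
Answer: A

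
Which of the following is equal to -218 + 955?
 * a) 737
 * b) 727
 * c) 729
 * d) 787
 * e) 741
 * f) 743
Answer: a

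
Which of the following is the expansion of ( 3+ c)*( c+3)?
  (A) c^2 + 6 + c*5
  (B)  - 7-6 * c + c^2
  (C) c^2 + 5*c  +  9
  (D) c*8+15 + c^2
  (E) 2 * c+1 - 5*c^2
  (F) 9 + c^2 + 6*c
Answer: F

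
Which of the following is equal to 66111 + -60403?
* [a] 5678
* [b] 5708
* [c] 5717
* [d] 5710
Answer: b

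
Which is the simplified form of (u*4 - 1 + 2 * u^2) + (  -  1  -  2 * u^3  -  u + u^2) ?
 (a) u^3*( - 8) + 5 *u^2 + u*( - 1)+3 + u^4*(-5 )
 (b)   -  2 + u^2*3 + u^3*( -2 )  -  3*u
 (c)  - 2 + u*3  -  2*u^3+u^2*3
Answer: c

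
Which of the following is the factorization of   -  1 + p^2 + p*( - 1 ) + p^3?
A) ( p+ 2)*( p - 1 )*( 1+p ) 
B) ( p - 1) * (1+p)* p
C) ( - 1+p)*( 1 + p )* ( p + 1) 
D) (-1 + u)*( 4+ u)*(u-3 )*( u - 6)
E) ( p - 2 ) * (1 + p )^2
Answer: C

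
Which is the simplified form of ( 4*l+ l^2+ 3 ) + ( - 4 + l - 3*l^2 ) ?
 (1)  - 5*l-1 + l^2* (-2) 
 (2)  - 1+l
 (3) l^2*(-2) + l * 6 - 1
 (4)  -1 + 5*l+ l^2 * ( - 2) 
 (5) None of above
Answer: 4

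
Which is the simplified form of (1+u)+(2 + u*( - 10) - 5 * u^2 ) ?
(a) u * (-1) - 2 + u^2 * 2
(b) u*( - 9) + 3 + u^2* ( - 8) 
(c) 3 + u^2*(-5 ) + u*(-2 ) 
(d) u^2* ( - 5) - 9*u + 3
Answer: d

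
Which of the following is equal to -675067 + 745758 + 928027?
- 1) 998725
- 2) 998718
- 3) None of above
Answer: 2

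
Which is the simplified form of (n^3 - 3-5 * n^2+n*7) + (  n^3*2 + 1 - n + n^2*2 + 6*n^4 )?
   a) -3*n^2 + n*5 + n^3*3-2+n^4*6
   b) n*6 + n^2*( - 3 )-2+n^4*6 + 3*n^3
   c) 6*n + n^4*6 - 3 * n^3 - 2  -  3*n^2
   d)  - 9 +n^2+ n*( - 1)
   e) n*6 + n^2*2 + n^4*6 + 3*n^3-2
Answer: b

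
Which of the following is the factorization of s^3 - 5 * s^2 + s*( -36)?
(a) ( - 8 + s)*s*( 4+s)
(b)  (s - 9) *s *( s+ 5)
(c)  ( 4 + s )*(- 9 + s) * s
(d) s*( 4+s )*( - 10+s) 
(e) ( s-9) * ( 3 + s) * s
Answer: c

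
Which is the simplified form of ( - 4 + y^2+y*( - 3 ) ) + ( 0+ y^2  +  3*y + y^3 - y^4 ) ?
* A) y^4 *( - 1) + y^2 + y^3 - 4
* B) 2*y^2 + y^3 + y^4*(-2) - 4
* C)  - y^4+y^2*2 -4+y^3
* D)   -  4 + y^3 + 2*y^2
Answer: C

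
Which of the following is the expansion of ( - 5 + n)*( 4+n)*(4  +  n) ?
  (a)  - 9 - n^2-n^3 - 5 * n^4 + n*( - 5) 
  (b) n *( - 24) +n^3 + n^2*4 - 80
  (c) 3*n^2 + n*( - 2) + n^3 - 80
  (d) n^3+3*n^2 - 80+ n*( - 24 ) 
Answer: d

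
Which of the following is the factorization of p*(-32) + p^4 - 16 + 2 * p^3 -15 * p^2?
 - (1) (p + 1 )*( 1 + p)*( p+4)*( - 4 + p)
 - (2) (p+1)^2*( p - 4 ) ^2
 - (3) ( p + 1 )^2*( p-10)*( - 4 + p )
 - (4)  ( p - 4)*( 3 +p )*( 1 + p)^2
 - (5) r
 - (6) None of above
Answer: 1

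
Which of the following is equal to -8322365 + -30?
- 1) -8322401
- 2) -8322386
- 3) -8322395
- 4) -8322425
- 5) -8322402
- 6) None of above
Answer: 3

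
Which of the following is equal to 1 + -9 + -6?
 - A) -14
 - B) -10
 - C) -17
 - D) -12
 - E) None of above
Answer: A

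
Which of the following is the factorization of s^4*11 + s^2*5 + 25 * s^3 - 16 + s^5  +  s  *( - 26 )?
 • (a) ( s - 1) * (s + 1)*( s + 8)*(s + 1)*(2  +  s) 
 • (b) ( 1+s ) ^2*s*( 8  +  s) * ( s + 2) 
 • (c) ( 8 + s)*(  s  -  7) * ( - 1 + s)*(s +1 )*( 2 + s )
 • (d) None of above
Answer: a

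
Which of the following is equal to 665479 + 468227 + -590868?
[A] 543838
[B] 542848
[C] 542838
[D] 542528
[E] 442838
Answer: C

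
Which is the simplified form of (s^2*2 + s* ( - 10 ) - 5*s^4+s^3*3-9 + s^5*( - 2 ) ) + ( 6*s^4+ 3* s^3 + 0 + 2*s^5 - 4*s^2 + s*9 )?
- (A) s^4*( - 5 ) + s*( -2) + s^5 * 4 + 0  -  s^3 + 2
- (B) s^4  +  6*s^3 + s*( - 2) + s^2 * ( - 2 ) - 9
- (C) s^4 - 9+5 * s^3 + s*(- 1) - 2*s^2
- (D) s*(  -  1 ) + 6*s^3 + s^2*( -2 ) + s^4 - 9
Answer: D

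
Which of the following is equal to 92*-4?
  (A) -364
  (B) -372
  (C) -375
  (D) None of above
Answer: D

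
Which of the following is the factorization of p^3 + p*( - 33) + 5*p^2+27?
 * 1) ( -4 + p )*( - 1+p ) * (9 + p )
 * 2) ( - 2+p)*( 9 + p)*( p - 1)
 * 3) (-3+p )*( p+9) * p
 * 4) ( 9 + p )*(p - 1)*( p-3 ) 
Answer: 4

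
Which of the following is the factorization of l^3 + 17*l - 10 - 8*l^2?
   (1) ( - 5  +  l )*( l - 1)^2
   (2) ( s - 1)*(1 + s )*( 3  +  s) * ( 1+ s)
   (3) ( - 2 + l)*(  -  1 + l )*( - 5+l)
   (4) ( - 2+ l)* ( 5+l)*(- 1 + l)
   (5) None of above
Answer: 3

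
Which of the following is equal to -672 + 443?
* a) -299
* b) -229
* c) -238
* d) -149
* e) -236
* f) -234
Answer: b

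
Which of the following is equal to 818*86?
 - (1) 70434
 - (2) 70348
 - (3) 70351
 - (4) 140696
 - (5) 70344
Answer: 2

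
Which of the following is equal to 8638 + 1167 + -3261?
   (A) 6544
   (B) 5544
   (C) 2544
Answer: A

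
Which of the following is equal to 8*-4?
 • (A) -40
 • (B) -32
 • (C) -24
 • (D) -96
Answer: B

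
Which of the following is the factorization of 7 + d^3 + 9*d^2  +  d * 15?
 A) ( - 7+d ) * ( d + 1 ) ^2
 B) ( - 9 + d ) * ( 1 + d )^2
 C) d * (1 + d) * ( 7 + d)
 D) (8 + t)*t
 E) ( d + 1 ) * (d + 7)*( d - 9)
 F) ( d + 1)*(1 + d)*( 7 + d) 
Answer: F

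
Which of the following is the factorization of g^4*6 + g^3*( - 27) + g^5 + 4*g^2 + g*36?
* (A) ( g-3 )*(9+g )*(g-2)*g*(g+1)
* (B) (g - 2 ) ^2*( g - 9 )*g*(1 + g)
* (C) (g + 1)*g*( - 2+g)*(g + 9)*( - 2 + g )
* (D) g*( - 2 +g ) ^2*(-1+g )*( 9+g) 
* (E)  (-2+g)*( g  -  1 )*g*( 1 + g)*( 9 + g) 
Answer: C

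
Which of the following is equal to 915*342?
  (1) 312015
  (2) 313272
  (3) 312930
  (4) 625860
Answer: 3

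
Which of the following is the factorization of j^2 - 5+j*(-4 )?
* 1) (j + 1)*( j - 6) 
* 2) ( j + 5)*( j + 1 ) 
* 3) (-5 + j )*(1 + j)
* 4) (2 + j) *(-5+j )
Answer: 3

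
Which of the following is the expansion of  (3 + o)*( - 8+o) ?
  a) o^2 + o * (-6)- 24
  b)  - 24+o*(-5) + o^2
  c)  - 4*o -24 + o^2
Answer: b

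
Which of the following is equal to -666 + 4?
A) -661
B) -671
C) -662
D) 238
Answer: C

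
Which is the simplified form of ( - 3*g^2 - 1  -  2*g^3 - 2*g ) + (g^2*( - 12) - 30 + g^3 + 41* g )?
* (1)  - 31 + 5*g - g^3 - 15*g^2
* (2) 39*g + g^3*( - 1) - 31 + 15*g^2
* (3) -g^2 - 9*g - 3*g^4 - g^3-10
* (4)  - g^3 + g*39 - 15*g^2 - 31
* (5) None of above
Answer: 4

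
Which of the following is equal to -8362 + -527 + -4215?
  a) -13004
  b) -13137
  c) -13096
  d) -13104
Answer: d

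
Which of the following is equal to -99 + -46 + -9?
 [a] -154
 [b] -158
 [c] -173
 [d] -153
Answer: a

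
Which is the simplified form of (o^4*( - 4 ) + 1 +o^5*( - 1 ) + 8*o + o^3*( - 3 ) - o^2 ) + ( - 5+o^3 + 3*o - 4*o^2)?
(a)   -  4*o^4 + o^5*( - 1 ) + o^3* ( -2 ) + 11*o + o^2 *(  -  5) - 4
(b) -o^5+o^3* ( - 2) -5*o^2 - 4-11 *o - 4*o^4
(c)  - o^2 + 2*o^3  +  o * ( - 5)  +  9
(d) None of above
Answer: a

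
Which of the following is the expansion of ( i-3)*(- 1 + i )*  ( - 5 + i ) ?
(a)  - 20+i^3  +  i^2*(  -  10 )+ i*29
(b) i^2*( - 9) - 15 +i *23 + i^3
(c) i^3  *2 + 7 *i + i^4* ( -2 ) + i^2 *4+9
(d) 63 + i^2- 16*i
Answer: b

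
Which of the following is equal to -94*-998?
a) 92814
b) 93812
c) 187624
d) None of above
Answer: b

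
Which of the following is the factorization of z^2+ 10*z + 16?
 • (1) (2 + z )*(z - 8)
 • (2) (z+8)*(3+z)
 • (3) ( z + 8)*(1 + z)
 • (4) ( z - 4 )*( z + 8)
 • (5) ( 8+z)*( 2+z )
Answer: 5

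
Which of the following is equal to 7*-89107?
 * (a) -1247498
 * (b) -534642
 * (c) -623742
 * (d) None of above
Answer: d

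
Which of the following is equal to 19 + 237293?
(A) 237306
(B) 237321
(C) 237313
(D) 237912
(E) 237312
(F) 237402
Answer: E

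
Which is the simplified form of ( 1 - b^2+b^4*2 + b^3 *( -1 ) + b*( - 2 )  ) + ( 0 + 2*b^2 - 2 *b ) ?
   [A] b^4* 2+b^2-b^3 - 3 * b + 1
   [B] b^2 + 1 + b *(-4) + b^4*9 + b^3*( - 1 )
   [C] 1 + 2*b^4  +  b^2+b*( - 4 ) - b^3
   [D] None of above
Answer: C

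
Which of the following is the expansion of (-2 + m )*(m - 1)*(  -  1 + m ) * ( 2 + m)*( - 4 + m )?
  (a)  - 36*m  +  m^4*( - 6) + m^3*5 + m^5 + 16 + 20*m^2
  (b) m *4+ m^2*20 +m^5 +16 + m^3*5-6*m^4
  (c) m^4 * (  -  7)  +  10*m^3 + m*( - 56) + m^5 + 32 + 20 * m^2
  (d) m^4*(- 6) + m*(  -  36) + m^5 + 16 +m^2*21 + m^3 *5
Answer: a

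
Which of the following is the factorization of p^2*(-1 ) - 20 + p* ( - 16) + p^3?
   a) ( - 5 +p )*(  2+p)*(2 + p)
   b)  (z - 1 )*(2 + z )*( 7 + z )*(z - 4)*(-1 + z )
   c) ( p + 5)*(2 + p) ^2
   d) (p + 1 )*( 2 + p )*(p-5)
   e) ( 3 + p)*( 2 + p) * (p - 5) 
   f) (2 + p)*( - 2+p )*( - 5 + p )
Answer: a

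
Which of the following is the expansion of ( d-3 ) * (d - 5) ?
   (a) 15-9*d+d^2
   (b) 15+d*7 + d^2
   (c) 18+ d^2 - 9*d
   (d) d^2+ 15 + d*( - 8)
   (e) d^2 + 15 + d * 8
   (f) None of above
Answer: d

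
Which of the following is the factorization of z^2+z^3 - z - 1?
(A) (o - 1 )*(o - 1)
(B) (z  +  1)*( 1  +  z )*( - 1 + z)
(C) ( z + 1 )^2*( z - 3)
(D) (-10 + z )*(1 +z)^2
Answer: B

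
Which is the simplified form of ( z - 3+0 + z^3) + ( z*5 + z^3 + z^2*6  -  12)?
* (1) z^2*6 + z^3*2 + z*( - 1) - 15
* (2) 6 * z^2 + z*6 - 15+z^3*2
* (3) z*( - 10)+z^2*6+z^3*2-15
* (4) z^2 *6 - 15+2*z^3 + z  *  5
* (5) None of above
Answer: 2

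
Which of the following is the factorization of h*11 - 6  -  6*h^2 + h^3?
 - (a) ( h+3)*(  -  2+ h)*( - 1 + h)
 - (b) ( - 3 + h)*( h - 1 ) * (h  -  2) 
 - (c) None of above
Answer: b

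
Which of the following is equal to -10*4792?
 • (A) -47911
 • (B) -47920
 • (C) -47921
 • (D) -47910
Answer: B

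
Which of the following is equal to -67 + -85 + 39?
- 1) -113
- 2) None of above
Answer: 1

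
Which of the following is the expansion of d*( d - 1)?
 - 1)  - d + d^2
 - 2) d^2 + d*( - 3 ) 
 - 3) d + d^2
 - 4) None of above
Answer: 1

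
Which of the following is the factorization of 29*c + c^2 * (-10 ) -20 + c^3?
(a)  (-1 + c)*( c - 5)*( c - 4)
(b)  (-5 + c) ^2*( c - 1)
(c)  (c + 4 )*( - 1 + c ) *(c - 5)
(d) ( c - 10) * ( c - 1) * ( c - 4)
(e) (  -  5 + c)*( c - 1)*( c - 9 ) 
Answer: a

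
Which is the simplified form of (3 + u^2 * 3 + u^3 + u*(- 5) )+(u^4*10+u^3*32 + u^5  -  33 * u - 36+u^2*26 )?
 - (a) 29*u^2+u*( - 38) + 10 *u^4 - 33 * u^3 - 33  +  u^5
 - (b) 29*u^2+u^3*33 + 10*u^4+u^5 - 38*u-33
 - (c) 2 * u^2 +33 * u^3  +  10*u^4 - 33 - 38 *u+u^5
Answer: b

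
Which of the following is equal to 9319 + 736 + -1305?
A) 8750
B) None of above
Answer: A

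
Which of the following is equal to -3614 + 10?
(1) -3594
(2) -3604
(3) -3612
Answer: 2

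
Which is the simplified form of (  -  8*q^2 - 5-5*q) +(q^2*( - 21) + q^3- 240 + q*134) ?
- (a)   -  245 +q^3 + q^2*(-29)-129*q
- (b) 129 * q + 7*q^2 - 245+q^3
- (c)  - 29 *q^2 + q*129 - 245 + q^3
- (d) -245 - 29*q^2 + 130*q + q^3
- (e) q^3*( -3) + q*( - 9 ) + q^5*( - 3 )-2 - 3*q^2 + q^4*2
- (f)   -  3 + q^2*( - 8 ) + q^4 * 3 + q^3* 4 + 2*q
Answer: c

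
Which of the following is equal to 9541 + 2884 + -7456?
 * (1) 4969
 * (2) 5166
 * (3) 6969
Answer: 1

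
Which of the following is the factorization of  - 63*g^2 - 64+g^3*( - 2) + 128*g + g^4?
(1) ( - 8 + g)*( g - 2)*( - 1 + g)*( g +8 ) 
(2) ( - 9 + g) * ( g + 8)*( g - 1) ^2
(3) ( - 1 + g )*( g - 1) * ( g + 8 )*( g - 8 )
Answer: 3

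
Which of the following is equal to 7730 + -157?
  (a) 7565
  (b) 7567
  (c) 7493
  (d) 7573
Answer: d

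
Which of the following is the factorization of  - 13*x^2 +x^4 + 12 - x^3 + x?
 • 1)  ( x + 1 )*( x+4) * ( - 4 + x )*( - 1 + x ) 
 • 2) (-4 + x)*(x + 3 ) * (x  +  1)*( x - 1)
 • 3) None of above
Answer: 2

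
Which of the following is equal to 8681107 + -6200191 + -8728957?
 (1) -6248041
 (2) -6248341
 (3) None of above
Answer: 1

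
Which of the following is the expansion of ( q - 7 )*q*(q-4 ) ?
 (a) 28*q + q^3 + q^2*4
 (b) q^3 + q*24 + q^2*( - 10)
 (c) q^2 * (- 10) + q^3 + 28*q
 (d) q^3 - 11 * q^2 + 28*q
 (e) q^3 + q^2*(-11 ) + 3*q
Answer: d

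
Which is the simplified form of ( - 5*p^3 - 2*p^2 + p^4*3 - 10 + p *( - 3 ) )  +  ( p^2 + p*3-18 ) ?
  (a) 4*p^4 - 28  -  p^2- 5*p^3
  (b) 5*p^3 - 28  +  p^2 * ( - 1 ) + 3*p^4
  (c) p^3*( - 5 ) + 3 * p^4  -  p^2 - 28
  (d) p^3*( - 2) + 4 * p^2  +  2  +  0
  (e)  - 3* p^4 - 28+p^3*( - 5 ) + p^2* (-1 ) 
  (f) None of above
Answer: c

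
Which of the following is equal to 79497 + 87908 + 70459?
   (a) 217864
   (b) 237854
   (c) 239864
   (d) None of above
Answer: d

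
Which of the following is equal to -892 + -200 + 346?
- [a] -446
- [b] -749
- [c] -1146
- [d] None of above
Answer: d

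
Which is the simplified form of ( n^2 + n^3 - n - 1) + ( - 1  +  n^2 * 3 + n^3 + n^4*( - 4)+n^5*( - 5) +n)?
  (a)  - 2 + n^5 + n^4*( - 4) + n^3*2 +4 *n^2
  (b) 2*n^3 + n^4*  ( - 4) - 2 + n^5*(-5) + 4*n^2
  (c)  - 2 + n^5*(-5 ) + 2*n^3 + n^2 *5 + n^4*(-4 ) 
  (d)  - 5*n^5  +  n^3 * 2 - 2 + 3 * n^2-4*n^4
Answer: b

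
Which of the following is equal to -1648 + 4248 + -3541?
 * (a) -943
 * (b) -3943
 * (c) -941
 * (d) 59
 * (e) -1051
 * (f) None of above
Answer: c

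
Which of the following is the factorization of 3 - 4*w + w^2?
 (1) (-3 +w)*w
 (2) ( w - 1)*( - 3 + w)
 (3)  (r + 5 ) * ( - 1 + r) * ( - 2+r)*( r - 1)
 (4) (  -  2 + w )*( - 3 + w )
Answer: 2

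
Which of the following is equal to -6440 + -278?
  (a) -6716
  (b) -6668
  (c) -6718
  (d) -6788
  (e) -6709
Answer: c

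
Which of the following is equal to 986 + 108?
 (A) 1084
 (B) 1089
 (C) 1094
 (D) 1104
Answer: C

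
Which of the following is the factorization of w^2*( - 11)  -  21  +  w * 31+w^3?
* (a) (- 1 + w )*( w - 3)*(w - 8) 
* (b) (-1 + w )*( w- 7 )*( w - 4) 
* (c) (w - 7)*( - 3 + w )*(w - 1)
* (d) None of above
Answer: c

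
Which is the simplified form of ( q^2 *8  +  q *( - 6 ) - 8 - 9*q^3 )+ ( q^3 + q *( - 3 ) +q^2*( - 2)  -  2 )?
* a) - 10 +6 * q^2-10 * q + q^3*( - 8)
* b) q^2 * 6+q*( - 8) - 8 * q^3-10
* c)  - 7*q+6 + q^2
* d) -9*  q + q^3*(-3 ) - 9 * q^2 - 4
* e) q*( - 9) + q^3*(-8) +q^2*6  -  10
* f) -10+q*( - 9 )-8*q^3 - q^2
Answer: e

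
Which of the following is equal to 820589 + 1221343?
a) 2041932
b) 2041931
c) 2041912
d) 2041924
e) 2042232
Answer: a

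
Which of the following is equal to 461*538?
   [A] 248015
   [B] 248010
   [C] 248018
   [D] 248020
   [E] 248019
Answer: C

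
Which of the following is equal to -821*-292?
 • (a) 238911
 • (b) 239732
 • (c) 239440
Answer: b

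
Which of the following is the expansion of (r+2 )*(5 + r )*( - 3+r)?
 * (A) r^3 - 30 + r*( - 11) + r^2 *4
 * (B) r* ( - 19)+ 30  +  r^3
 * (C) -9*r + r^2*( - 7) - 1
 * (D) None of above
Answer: A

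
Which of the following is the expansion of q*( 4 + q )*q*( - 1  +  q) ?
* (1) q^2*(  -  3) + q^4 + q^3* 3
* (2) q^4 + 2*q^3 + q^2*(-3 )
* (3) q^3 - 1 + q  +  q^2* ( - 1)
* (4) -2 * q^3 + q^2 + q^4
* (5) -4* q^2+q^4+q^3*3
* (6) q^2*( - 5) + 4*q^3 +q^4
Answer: 5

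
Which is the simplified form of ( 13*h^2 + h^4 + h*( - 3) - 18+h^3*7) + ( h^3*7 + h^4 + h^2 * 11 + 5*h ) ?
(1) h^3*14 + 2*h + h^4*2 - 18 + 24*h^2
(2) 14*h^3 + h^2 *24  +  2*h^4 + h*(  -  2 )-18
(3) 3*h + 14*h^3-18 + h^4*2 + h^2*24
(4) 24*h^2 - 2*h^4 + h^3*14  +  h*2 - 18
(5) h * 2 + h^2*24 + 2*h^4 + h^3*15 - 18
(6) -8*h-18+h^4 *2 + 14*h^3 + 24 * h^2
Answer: 1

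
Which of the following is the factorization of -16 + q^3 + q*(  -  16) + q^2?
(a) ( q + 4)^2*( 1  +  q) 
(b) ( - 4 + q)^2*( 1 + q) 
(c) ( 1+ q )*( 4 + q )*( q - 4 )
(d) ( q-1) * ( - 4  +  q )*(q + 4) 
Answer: c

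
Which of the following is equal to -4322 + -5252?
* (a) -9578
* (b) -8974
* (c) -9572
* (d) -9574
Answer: d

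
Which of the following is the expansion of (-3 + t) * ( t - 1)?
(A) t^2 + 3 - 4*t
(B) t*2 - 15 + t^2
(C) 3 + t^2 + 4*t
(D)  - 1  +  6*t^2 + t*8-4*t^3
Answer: A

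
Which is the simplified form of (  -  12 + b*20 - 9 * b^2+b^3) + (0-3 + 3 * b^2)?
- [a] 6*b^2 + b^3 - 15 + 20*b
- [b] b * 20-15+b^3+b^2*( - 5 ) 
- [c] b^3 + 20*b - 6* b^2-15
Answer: c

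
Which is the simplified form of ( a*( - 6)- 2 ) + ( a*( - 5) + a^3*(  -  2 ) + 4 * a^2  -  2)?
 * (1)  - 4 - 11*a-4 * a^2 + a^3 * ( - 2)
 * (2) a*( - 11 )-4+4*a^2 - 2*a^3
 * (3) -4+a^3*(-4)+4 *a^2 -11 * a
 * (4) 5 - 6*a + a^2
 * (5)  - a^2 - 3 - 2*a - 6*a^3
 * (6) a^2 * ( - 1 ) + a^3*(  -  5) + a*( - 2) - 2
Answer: 2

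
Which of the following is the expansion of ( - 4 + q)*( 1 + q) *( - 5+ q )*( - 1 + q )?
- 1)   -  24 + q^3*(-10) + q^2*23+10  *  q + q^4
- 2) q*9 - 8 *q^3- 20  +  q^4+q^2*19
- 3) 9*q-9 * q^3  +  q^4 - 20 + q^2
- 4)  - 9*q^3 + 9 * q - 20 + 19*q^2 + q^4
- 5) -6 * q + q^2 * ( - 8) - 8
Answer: 4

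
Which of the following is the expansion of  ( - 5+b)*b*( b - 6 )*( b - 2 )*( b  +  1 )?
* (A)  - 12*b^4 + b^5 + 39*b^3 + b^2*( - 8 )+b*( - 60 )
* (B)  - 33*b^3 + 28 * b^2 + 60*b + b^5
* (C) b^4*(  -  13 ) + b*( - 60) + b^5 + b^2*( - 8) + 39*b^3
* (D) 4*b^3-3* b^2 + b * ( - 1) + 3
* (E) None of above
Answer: A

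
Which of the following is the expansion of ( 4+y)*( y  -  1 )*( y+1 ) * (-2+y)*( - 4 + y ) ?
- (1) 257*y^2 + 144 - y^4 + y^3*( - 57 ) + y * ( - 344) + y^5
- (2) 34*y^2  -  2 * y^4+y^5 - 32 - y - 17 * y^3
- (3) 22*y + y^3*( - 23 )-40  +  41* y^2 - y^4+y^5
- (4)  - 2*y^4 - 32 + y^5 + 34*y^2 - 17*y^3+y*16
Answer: 4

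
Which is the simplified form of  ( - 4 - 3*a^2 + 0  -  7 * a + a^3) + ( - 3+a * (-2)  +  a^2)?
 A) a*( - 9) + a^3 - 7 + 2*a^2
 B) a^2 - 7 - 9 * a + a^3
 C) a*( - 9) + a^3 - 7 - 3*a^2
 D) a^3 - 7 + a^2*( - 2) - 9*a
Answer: D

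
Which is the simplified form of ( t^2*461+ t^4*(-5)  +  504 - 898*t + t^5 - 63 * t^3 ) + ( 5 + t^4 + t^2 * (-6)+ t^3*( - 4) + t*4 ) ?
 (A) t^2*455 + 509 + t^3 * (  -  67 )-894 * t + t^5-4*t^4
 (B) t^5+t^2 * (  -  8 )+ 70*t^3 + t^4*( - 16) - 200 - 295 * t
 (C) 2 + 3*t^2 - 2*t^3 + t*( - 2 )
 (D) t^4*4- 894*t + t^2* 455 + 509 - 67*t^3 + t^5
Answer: A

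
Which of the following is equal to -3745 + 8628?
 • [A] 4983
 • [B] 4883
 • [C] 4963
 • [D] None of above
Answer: B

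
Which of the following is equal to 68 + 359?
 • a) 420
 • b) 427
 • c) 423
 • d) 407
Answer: b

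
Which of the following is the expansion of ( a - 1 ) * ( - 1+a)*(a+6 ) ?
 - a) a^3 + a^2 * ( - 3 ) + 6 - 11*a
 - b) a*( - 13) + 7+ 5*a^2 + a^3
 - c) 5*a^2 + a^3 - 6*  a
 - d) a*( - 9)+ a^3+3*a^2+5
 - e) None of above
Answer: e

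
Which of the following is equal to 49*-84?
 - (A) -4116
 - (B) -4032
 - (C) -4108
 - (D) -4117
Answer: A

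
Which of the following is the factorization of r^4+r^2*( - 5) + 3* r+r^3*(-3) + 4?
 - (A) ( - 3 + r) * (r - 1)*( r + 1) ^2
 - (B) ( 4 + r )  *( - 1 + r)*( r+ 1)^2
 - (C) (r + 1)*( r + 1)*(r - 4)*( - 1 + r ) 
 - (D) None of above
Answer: C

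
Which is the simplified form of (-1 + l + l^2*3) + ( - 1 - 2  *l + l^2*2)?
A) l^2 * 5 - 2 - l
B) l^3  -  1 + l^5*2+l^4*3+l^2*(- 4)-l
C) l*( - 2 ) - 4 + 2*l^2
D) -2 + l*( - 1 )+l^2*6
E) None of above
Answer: A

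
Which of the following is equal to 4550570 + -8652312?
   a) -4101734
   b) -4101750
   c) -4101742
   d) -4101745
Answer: c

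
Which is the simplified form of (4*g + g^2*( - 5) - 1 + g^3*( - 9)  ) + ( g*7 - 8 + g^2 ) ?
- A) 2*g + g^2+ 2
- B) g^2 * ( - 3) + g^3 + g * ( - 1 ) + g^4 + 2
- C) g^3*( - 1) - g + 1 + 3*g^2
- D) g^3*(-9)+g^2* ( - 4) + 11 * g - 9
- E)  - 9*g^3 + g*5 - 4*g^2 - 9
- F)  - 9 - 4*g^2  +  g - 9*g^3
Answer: D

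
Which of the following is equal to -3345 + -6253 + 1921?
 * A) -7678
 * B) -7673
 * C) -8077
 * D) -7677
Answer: D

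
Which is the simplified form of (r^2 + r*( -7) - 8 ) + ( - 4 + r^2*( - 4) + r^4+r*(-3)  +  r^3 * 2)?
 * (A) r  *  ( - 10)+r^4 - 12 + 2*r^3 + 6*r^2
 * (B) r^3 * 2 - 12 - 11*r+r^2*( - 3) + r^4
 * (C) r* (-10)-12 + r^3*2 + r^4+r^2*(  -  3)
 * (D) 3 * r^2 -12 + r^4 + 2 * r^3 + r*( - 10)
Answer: C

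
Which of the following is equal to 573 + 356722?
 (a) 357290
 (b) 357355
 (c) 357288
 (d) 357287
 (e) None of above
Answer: e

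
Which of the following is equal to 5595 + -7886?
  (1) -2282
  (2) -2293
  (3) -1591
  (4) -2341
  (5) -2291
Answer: 5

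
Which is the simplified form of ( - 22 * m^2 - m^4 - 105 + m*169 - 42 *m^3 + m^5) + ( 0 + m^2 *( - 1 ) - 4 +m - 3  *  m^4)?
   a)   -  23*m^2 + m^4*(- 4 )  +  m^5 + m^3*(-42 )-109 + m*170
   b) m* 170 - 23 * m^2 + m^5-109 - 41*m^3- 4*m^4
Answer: a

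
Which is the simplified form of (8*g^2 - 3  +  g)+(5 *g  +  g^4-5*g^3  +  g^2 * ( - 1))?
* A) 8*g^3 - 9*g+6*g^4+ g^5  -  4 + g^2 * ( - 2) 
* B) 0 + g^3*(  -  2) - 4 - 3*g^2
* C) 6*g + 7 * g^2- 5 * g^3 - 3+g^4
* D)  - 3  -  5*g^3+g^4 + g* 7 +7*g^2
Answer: C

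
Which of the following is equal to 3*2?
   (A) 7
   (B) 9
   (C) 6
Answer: C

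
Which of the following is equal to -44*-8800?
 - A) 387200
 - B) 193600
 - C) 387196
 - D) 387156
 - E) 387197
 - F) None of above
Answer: A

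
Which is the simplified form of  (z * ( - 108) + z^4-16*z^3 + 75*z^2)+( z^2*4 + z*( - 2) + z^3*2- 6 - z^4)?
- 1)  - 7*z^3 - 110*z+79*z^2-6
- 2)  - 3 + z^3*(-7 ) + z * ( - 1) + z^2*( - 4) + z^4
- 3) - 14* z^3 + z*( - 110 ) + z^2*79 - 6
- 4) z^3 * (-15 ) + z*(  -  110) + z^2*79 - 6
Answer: 3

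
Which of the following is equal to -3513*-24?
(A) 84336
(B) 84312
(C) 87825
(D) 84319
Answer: B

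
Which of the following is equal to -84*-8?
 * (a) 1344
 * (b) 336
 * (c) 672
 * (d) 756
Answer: c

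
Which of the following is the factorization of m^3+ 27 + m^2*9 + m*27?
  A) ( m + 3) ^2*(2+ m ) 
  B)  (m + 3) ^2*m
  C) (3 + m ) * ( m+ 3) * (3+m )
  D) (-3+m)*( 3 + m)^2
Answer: C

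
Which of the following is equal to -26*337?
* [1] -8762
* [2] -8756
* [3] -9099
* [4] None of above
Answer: 1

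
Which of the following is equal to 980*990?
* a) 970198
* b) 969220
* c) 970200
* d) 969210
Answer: c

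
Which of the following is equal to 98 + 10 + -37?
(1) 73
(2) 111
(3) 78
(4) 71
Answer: 4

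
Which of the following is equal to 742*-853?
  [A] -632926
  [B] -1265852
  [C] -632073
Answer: A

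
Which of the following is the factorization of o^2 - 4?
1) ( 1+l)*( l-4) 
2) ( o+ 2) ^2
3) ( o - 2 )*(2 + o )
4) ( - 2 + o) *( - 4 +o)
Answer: 3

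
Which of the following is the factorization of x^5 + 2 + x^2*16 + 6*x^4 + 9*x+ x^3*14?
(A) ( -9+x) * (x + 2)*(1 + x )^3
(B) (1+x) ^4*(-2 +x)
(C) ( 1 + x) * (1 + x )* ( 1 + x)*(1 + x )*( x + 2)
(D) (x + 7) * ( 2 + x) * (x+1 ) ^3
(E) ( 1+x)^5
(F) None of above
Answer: C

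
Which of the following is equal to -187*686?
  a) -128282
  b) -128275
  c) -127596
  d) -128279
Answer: a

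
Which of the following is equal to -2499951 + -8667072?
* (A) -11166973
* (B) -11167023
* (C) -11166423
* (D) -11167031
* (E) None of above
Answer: B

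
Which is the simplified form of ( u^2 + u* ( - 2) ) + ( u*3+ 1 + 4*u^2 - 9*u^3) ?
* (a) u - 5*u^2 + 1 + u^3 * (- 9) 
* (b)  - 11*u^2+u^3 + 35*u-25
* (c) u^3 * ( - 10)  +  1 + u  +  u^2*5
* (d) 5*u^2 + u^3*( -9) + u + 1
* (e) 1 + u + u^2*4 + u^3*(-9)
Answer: d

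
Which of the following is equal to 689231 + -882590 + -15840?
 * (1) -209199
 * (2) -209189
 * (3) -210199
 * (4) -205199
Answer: 1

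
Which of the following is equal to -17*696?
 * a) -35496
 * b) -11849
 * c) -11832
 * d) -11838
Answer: c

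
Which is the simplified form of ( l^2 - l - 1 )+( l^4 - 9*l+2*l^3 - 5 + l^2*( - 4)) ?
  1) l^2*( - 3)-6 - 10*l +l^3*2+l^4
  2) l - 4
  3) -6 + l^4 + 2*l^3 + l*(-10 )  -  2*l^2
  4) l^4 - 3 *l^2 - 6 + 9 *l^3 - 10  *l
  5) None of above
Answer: 1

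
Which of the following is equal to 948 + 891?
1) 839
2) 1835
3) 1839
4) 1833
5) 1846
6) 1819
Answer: 3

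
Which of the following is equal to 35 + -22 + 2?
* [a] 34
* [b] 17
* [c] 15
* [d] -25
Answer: c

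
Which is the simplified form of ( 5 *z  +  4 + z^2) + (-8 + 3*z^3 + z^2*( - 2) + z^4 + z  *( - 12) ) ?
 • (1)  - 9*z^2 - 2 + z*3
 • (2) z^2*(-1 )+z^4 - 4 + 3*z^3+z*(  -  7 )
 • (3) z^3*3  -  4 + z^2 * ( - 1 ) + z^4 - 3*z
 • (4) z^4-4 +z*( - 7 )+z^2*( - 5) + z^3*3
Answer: 2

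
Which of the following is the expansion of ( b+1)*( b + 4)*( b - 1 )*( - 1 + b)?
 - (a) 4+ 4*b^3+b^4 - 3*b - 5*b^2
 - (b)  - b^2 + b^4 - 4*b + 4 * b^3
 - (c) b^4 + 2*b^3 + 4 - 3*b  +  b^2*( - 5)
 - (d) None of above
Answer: d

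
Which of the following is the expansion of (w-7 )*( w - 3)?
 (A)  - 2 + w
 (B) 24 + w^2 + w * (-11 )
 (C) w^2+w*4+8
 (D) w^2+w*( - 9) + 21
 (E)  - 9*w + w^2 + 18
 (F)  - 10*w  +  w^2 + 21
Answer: F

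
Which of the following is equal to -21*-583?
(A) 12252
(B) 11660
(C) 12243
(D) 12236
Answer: C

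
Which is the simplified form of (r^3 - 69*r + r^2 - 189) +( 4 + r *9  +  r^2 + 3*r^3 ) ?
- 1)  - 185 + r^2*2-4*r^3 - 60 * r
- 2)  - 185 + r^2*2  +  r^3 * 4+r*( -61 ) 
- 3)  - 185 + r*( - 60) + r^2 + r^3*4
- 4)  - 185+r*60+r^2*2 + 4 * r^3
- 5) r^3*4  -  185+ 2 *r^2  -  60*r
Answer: 5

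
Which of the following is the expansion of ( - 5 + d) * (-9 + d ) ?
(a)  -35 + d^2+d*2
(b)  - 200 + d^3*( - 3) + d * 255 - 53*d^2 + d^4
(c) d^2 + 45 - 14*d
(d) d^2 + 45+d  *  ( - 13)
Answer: c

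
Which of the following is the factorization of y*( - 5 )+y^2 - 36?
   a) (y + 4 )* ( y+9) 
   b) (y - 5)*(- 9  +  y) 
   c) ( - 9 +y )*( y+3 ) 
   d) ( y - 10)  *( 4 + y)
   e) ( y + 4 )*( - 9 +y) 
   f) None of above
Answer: e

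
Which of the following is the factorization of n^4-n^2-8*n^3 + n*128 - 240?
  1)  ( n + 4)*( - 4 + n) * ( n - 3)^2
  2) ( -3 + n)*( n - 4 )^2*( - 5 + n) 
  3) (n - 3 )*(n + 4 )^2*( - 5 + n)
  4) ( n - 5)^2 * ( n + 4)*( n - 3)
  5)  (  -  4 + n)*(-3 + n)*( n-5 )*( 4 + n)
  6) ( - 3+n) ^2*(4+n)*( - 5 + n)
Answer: 5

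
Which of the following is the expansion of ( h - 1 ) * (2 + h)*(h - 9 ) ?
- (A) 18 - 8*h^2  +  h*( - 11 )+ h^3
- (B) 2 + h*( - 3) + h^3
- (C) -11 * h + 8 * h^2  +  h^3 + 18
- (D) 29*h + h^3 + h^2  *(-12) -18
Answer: A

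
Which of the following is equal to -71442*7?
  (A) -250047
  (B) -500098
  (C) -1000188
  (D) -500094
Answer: D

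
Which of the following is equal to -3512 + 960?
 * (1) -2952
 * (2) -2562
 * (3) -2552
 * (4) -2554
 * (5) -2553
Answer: 3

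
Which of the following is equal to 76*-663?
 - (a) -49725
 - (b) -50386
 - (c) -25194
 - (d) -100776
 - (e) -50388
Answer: e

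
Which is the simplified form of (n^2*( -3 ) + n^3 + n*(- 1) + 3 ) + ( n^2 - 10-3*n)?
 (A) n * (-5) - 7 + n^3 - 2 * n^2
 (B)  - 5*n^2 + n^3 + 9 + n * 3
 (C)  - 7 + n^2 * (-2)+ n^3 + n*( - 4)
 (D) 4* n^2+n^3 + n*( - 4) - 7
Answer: C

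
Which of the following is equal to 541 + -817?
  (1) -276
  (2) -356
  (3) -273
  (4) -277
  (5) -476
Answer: 1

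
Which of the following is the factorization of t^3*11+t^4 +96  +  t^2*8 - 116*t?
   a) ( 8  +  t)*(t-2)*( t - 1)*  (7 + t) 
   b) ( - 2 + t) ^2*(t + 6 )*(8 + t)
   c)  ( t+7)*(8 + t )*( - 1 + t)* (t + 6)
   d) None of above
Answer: d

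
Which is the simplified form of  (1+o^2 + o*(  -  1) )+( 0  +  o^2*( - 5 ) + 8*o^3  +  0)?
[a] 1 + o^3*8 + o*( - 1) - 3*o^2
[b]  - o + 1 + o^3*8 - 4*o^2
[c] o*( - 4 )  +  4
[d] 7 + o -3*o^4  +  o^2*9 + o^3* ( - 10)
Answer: b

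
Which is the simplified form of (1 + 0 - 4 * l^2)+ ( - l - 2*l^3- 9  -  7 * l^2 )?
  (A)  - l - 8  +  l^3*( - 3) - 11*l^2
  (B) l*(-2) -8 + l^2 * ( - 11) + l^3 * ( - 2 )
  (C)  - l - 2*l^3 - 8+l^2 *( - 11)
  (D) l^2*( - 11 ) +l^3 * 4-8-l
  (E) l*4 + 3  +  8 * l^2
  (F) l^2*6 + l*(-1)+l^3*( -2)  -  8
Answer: C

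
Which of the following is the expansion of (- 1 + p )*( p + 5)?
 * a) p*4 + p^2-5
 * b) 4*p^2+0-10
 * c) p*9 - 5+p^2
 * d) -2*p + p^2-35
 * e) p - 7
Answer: a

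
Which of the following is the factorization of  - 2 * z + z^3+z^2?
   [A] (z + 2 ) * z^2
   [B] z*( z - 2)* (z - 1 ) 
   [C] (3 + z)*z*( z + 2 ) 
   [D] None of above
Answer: D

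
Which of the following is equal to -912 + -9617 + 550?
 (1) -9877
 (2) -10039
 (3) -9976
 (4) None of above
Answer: 4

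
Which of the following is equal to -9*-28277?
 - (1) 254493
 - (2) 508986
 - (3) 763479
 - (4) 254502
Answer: 1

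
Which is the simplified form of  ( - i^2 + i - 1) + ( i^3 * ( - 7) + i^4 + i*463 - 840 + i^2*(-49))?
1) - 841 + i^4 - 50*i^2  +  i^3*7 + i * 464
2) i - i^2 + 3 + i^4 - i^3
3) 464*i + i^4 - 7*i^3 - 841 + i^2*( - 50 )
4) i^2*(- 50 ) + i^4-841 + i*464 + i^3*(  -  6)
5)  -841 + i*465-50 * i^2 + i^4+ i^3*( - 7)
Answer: 3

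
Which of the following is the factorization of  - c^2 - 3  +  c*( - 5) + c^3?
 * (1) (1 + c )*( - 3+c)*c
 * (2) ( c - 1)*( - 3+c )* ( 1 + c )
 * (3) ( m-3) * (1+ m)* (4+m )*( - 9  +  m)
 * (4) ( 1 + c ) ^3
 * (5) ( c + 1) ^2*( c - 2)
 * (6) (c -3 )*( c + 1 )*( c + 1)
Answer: 6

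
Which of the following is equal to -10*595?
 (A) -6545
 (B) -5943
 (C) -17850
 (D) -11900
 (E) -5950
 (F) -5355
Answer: E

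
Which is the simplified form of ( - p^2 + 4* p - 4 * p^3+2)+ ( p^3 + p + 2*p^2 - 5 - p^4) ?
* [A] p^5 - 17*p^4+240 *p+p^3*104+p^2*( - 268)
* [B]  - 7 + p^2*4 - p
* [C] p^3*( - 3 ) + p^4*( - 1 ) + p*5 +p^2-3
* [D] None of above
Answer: C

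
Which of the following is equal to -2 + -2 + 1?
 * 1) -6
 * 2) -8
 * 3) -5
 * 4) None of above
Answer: 4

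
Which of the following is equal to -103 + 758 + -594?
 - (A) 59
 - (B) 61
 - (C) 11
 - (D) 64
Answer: B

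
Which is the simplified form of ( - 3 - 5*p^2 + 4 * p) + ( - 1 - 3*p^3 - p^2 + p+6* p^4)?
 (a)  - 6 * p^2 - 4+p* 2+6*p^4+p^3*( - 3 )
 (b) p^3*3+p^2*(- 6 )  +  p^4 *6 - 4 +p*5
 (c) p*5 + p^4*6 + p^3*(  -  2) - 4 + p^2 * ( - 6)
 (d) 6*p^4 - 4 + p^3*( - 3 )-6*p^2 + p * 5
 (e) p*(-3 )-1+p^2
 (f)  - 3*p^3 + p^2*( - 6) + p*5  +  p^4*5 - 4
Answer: d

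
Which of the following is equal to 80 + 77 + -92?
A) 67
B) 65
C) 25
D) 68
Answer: B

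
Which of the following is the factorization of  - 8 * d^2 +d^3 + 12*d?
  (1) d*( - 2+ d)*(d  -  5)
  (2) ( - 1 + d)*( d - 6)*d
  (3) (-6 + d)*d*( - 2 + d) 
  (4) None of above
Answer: 3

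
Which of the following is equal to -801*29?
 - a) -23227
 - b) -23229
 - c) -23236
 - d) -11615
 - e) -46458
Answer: b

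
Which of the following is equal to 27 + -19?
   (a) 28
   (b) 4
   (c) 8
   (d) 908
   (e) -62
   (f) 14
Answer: c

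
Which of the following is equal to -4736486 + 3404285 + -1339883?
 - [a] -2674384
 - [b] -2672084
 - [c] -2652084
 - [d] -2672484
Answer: b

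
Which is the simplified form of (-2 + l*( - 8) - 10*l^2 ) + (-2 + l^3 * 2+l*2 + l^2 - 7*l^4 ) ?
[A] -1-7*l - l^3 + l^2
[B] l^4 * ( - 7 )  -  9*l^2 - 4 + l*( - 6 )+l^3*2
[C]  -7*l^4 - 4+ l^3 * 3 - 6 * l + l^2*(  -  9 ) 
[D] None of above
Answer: B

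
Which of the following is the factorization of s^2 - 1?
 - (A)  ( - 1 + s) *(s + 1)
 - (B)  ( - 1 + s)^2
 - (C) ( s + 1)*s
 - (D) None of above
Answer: A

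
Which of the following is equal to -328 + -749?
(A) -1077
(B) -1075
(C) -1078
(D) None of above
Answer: A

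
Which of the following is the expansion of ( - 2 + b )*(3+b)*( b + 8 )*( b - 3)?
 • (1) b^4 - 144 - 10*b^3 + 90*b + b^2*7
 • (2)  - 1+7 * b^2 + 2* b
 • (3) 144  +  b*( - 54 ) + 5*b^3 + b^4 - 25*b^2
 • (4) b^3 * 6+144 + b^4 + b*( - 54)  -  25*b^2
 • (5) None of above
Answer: 4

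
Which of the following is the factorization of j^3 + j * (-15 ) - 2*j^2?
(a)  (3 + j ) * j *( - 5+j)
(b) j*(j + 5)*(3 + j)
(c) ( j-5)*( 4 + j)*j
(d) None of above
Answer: a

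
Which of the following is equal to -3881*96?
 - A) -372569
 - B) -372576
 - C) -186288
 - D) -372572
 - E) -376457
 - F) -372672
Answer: B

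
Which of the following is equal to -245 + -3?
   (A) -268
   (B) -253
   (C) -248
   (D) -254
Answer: C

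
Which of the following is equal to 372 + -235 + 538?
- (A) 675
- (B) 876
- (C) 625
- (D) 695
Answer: A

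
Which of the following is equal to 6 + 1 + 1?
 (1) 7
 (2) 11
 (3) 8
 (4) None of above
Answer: 3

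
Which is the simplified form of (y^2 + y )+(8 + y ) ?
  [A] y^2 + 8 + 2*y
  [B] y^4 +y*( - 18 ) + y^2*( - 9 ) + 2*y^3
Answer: A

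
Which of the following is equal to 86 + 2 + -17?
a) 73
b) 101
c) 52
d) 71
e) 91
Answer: d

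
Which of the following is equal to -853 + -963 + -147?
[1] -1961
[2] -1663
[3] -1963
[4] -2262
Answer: 3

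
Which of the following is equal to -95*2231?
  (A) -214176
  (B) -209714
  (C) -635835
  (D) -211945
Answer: D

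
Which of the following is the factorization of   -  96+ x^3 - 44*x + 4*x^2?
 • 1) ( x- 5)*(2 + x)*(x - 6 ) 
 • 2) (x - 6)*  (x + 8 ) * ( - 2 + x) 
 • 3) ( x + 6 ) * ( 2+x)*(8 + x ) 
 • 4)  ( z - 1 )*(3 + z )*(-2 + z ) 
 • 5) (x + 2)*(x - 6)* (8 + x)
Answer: 5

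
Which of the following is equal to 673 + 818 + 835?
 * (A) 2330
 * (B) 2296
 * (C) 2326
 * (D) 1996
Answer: C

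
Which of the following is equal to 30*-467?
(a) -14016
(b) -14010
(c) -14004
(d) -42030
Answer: b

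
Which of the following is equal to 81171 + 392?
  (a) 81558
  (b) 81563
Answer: b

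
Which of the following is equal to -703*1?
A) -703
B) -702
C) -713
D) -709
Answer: A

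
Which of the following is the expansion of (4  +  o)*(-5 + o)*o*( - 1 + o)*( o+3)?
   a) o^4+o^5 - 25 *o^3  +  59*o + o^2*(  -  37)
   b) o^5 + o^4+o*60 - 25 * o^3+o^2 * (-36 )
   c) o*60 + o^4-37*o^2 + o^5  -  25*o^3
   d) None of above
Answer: c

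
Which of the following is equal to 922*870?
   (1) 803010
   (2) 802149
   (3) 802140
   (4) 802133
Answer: 3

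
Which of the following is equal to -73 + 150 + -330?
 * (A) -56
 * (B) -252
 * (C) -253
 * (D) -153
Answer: C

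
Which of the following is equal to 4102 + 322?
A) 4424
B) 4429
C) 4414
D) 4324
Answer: A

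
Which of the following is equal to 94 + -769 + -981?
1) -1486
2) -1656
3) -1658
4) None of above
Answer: 2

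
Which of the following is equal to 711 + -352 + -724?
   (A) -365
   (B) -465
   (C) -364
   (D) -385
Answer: A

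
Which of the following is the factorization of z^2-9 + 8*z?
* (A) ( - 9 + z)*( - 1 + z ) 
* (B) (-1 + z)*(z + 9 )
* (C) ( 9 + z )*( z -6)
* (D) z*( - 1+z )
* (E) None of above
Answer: B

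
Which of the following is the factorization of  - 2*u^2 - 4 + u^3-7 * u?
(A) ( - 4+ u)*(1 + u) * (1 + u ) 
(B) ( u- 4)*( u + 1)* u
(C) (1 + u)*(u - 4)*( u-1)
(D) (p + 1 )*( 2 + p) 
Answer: A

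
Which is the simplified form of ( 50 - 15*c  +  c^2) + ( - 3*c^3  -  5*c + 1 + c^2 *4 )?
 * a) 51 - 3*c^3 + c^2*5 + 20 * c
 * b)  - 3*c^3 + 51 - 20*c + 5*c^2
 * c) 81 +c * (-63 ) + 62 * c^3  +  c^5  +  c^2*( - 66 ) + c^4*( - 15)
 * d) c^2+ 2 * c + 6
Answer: b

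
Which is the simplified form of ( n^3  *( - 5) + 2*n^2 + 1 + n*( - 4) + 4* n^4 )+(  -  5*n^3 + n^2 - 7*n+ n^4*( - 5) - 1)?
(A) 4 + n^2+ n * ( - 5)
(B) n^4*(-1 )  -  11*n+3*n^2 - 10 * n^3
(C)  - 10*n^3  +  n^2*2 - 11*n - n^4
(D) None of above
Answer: B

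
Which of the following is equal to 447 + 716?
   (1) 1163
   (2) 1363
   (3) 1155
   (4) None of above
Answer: 1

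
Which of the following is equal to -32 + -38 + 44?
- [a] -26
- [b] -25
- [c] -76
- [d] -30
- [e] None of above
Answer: a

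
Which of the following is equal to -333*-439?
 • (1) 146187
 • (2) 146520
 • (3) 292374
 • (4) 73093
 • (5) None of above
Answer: 1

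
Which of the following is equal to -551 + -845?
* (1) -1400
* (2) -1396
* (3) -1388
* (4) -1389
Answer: 2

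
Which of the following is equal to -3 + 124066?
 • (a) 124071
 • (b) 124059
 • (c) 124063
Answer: c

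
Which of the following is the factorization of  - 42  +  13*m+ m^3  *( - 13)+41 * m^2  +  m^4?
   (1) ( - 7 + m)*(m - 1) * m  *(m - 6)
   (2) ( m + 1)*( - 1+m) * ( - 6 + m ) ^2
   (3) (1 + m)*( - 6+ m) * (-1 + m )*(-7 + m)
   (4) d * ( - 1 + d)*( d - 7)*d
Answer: 3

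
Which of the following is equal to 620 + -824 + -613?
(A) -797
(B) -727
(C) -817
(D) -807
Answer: C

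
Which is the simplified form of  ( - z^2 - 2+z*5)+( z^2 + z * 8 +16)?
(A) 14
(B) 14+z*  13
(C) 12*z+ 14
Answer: B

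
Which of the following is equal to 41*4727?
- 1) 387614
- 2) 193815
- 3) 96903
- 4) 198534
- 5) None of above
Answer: 5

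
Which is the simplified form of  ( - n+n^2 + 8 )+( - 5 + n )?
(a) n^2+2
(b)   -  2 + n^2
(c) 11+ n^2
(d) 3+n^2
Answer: d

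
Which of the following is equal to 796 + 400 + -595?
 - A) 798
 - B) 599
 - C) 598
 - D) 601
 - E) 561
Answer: D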